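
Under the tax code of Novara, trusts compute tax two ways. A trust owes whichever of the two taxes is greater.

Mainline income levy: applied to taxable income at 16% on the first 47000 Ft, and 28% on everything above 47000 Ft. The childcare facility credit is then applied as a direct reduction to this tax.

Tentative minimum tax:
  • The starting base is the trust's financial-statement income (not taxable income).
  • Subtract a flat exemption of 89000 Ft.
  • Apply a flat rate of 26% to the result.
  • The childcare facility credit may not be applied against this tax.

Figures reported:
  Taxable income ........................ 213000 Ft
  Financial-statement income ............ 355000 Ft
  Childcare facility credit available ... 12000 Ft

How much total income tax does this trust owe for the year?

69160 Ft

Tentative minimum tax:
  Base (financial-statement income): 355000 Ft
  Less exemption 89000 Ft → base 266000 Ft
  266000 Ft × 26% = 69160 Ft

Mainline income levy:
  47000 Ft × 16% = 7520 Ft
  166000 Ft × 28% = 46480 Ft
  → 54000 Ft
  Less childcare facility credit 12000 Ft → 42000 Ft

69160 Ft > 42000 Ft, so the tentative minimum tax is the binding amount.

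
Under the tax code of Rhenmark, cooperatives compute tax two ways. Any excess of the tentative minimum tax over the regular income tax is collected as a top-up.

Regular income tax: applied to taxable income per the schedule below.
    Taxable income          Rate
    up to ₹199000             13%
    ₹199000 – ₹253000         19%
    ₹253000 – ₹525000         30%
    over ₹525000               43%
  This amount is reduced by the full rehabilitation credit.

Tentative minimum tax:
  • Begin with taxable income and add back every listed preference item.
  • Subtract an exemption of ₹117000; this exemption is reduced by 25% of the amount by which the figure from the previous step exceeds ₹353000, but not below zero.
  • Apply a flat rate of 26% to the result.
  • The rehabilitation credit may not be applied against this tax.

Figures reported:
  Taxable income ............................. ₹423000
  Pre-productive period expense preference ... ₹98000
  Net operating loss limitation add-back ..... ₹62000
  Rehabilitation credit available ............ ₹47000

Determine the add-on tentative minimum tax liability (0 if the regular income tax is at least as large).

Tentative minimum tax:
  Adjusted income: ₹423000 + ₹98000 + ₹62000 = ₹583000
  Exemption: ₹117000 − 25% × (₹583000 − ₹353000) = ₹117000 − ₹57500 = ₹59500
  Base: ₹583000 − ₹59500 = ₹523500
  ₹523500 × 26% = ₹136110

Regular income tax:
  ₹199000 × 13% = ₹25870
  ₹54000 × 19% = ₹10260
  ₹170000 × 30% = ₹51000
  → ₹87130
  Less rehabilitation credit ₹47000 → ₹40130

Excess of tentative minimum tax over regular income tax: ₹136110 − ₹40130 = ₹95980.

₹95980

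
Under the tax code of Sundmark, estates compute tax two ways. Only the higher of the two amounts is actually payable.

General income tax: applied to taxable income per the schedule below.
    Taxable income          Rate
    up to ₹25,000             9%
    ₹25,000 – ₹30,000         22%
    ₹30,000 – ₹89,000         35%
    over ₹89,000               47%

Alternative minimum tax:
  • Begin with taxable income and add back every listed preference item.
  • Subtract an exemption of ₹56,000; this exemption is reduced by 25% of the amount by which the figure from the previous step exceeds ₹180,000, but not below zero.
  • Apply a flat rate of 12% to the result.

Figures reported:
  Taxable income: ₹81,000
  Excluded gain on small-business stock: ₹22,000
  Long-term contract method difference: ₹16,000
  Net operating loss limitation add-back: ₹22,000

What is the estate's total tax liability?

Alternative minimum tax:
  Adjusted income: ₹81,000 + ₹22,000 + ₹16,000 + ₹22,000 = ₹141,000
  Exemption: ₹141,000 ≤ ₹180,000, so full ₹56,000 applies
  Base: ₹141,000 − ₹56,000 = ₹85,000
  ₹85,000 × 12% = ₹10,200

General income tax:
  ₹25,000 × 9% = ₹2,250
  ₹5,000 × 22% = ₹1,100
  ₹51,000 × 35% = ₹17,850
  → ₹21,200

₹21,200 > ₹10,200, so the general income tax governs.

₹21,200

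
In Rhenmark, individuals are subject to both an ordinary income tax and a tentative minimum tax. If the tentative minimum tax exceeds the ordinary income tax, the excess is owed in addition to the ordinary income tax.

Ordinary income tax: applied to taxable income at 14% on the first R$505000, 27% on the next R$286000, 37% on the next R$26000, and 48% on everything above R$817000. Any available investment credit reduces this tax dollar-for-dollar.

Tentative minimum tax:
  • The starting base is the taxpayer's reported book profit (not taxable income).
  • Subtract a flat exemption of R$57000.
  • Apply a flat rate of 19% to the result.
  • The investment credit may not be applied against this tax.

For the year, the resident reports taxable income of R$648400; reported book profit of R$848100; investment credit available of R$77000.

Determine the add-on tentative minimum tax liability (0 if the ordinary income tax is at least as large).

R$117891

Ordinary income tax:
  R$505000 × 14% = R$70700
  R$143400 × 27% = R$38718
  → R$109418
  Less investment credit R$77000 → R$32418

Tentative minimum tax:
  Base (reported book profit): R$848100
  Less exemption R$57000 → base R$791100
  R$791100 × 19% = R$150309

Excess of tentative minimum tax over ordinary income tax: R$150309 − R$32418 = R$117891.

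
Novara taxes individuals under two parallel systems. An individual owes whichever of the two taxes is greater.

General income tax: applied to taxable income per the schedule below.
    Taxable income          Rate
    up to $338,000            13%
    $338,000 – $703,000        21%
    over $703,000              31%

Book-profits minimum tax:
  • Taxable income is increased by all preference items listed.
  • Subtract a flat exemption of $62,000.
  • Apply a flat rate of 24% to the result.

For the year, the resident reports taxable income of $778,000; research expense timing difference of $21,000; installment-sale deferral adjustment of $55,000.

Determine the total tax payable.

$190,080

General income tax:
  $338,000 × 13% = $43,940
  $365,000 × 21% = $76,650
  $75,000 × 31% = $23,250
  → $143,840

Book-profits minimum tax:
  Adjusted income: $778,000 + $21,000 + $55,000 = $854,000
  Less exemption $62,000 → base $792,000
  $792,000 × 24% = $190,080

$190,080 > $143,840, so the book-profits minimum tax is the binding amount.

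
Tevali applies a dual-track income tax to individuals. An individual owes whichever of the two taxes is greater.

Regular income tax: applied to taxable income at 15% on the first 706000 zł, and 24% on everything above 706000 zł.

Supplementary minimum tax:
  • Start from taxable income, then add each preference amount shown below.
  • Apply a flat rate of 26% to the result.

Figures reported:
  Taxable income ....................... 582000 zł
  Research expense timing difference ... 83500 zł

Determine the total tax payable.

Supplementary minimum tax:
  Adjusted income: 582000 zł + 83500 zł = 665500 zł
  665500 zł × 26% = 173030 zł

Regular income tax:
  582000 zł × 15% = 87300 zł

173030 zł > 87300 zł, so the supplementary minimum tax is the binding amount.

173030 zł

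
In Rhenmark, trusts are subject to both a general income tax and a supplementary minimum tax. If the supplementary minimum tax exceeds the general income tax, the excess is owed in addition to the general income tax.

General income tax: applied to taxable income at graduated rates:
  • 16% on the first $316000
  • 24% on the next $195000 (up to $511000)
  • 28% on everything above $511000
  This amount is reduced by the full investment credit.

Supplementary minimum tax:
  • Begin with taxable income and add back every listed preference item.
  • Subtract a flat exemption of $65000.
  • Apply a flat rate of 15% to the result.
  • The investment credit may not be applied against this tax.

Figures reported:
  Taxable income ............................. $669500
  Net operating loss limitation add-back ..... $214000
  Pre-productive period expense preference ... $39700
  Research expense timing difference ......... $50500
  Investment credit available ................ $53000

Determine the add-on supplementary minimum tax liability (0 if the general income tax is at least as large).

General income tax:
  $316000 × 16% = $50560
  $195000 × 24% = $46800
  $158500 × 28% = $44380
  → $141740
  Less investment credit $53000 → $88740

Supplementary minimum tax:
  Adjusted income: $669500 + $214000 + $39700 + $50500 = $973700
  Less exemption $65000 → base $908700
  $908700 × 15% = $136305

Excess of supplementary minimum tax over general income tax: $136305 − $88740 = $47565.

$47565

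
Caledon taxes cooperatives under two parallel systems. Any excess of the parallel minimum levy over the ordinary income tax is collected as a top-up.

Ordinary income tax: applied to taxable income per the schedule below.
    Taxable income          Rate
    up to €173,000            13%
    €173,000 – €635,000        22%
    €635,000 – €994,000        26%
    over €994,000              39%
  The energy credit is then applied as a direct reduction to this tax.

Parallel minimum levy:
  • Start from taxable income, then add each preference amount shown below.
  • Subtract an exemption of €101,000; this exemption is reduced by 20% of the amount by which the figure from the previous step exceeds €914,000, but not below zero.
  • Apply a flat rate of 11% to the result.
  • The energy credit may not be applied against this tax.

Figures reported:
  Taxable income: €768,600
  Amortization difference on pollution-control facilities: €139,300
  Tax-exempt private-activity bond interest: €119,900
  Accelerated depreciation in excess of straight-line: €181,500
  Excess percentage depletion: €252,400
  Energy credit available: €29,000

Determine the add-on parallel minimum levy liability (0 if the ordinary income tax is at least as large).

Ordinary income tax:
  €173,000 × 13% = €22,490
  €462,000 × 22% = €101,640
  €133,600 × 26% = €34,736
  → €158,866
  Less energy credit €29,000 → €129,866

Parallel minimum levy:
  Adjusted income: €768,600 + €139,300 + €119,900 + €181,500 + €252,400 = €1,461,700
  Exemption: 20% × (€1,461,700 − €914,000) = €109,540 ≥ €101,000, so the exemption is fully phased out
  Base: €1,461,700 − €0 = €1,461,700
  €1,461,700 × 11% = €160,787

Excess of parallel minimum levy over ordinary income tax: €160,787 − €129,866 = €30,921.

€30,921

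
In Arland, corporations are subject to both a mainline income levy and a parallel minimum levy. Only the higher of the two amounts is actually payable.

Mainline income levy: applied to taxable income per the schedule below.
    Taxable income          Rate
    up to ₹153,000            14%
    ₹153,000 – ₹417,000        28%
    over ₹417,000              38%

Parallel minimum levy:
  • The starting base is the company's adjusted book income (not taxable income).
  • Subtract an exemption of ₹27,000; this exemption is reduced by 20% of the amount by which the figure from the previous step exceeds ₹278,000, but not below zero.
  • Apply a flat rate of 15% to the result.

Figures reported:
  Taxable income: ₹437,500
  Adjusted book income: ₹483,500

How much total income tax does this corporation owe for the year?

Mainline income levy:
  ₹153,000 × 14% = ₹21,420
  ₹264,000 × 28% = ₹73,920
  ₹20,500 × 38% = ₹7,790
  → ₹103,130

Parallel minimum levy:
  Base (adjusted book income): ₹483,500
  Exemption: 20% × (₹483,500 − ₹278,000) = ₹41,100 ≥ ₹27,000, so the exemption is fully phased out
  Base: ₹483,500 − ₹0 = ₹483,500
  ₹483,500 × 15% = ₹72,525

₹103,130 > ₹72,525, so the mainline income levy governs.

₹103,130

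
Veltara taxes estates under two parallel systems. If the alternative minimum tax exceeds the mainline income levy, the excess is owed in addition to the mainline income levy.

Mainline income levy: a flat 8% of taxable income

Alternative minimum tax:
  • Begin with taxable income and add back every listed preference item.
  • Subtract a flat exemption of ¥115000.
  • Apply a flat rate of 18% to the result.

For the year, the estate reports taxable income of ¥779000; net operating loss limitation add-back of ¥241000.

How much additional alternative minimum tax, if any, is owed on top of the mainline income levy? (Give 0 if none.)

¥100580

Alternative minimum tax:
  Adjusted income: ¥779000 + ¥241000 = ¥1020000
  Less exemption ¥115000 → base ¥905000
  ¥905000 × 18% = ¥162900

Mainline income levy:
  ¥779000 × 8% = ¥62320

Excess of alternative minimum tax over mainline income levy: ¥162900 − ¥62320 = ¥100580.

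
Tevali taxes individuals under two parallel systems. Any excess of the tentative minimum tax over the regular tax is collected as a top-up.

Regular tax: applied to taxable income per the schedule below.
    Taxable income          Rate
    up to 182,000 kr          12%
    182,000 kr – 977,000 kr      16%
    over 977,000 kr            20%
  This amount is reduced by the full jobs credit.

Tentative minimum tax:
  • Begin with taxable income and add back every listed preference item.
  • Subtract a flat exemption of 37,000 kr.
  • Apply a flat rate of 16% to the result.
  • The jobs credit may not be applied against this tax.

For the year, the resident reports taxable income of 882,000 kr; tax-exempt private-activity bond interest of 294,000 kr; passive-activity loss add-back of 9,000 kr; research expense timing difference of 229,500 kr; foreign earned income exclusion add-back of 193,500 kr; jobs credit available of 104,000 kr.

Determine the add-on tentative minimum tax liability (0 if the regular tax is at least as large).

Regular tax:
  182,000 kr × 12% = 21,840 kr
  700,000 kr × 16% = 112,000 kr
  → 133,840 kr
  Less jobs credit 104,000 kr → 29,840 kr

Tentative minimum tax:
  Adjusted income: 882,000 kr + 294,000 kr + 9,000 kr + 229,500 kr + 193,500 kr = 1,608,000 kr
  Less exemption 37,000 kr → base 1,571,000 kr
  1,571,000 kr × 16% = 251,360 kr

Excess of tentative minimum tax over regular tax: 251,360 kr − 29,840 kr = 221,520 kr.

221,520 kr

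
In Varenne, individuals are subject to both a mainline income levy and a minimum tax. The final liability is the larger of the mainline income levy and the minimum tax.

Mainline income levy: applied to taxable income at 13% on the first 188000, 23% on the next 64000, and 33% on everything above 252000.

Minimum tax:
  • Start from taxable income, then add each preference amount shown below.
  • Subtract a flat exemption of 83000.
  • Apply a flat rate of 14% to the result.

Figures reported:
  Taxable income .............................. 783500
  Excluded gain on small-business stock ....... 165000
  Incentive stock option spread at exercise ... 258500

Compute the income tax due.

214555

Minimum tax:
  Adjusted income: 783500 + 165000 + 258500 = 1207000
  Less exemption 83000 → base 1124000
  1124000 × 14% = 157360

Mainline income levy:
  188000 × 13% = 24440
  64000 × 23% = 14720
  531500 × 33% = 175395
  → 214555

214555 > 157360, so the mainline income levy governs.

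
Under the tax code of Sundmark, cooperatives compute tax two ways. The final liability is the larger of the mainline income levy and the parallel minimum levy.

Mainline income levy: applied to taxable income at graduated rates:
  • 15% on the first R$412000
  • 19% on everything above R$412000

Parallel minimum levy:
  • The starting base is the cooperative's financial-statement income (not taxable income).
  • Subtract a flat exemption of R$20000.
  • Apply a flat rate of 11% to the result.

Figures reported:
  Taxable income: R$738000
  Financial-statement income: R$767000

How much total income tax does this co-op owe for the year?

R$123740

Parallel minimum levy:
  Base (financial-statement income): R$767000
  Less exemption R$20000 → base R$747000
  R$747000 × 11% = R$82170

Mainline income levy:
  R$412000 × 15% = R$61800
  R$326000 × 19% = R$61940
  → R$123740

R$123740 > R$82170, so the mainline income levy governs.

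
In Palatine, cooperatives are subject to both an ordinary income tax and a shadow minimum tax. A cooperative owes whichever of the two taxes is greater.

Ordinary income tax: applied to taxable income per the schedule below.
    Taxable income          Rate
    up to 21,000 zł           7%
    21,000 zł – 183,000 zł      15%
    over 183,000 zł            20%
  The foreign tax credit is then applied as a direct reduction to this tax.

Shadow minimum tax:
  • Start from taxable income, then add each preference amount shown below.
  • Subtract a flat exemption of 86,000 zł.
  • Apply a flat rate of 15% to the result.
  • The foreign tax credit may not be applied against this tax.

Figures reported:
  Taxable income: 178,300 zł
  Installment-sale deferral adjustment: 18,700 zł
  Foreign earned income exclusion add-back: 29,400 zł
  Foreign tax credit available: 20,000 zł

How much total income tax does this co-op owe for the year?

Ordinary income tax:
  21,000 zł × 7% = 1,470 zł
  157,300 zł × 15% = 23,595 zł
  → 25,065 zł
  Less foreign tax credit 20,000 zł → 5,065 zł

Shadow minimum tax:
  Adjusted income: 178,300 zł + 18,700 zł + 29,400 zł = 226,400 zł
  Less exemption 86,000 zł → base 140,400 zł
  140,400 zł × 15% = 21,060 zł

21,060 zł > 5,065 zł, so the shadow minimum tax is the binding amount.

21,060 zł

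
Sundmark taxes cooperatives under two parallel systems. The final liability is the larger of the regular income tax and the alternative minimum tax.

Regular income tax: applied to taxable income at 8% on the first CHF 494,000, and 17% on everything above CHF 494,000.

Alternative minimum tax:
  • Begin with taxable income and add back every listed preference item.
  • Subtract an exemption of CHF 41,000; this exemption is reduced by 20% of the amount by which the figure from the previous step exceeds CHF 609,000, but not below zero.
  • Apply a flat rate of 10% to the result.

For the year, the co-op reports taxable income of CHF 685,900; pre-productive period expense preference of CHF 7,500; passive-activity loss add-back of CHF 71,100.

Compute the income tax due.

CHF 75,460

Regular income tax:
  CHF 494,000 × 8% = CHF 39,520
  CHF 191,900 × 17% = CHF 32,623
  → CHF 72,143

Alternative minimum tax:
  Adjusted income: CHF 685,900 + CHF 7,500 + CHF 71,100 = CHF 764,500
  Exemption: CHF 41,000 − 20% × (CHF 764,500 − CHF 609,000) = CHF 41,000 − CHF 31,100 = CHF 9,900
  Base: CHF 764,500 − CHF 9,900 = CHF 754,600
  CHF 754,600 × 10% = CHF 75,460

CHF 75,460 > CHF 72,143, so the alternative minimum tax is the binding amount.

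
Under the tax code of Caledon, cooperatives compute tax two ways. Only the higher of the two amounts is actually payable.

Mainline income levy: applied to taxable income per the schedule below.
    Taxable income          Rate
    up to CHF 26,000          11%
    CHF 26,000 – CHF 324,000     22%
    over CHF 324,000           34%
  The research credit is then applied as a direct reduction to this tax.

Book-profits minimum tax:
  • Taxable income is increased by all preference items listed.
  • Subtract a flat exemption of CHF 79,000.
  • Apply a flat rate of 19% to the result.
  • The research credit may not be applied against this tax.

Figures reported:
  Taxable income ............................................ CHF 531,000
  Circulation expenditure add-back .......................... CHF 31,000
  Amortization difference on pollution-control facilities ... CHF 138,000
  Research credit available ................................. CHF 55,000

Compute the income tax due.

Book-profits minimum tax:
  Adjusted income: CHF 531,000 + CHF 31,000 + CHF 138,000 = CHF 700,000
  Less exemption CHF 79,000 → base CHF 621,000
  CHF 621,000 × 19% = CHF 117,990

Mainline income levy:
  CHF 26,000 × 11% = CHF 2,860
  CHF 298,000 × 22% = CHF 65,560
  CHF 207,000 × 34% = CHF 70,380
  → CHF 138,800
  Less research credit CHF 55,000 → CHF 83,800

CHF 117,990 > CHF 83,800, so the book-profits minimum tax is the binding amount.

CHF 117,990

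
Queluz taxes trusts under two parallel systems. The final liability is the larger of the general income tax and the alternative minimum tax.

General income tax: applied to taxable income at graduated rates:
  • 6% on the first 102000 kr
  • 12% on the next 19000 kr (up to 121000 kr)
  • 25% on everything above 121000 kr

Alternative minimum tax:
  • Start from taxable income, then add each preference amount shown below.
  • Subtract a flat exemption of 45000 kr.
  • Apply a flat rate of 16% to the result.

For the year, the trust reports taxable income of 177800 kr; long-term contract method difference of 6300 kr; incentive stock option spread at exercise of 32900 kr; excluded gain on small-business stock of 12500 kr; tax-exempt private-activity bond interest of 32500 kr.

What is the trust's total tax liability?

34720 kr

Alternative minimum tax:
  Adjusted income: 177800 kr + 6300 kr + 32900 kr + 12500 kr + 32500 kr = 262000 kr
  Less exemption 45000 kr → base 217000 kr
  217000 kr × 16% = 34720 kr

General income tax:
  102000 kr × 6% = 6120 kr
  19000 kr × 12% = 2280 kr
  56800 kr × 25% = 14200 kr
  → 22600 kr

34720 kr > 22600 kr, so the alternative minimum tax is the binding amount.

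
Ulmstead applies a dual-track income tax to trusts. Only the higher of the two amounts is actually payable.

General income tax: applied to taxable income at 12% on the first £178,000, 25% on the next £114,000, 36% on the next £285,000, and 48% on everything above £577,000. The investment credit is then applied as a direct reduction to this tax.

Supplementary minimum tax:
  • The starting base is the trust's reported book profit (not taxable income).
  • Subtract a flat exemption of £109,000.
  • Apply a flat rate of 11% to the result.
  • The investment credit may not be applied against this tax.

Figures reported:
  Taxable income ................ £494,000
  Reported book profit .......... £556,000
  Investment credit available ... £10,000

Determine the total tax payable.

Supplementary minimum tax:
  Base (reported book profit): £556,000
  Less exemption £109,000 → base £447,000
  £447,000 × 11% = £49,170

General income tax:
  £178,000 × 12% = £21,360
  £114,000 × 25% = £28,500
  £202,000 × 36% = £72,720
  → £122,580
  Less investment credit £10,000 → £112,580

£112,580 > £49,170, so the general income tax governs.

£112,580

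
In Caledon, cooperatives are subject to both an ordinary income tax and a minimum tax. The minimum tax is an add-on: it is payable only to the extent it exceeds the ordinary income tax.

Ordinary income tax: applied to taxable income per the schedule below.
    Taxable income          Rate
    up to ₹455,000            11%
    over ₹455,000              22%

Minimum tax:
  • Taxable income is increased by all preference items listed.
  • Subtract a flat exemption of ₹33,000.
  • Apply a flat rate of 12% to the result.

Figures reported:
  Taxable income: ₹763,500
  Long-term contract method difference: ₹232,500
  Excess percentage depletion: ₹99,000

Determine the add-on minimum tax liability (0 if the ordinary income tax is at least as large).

₹9,520

Ordinary income tax:
  ₹455,000 × 11% = ₹50,050
  ₹308,500 × 22% = ₹67,870
  → ₹117,920

Minimum tax:
  Adjusted income: ₹763,500 + ₹232,500 + ₹99,000 = ₹1,095,000
  Less exemption ₹33,000 → base ₹1,062,000
  ₹1,062,000 × 12% = ₹127,440

Excess of minimum tax over ordinary income tax: ₹127,440 − ₹117,920 = ₹9,520.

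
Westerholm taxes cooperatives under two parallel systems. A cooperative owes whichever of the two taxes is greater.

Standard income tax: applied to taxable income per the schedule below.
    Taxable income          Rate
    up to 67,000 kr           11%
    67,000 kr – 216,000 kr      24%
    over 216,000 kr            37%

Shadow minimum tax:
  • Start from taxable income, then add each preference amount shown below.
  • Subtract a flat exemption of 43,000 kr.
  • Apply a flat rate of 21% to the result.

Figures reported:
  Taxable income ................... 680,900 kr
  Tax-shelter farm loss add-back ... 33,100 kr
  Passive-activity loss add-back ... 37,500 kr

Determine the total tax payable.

215,143 kr

Standard income tax:
  67,000 kr × 11% = 7,370 kr
  149,000 kr × 24% = 35,760 kr
  464,900 kr × 37% = 172,013 kr
  → 215,143 kr

Shadow minimum tax:
  Adjusted income: 680,900 kr + 33,100 kr + 37,500 kr = 751,500 kr
  Less exemption 43,000 kr → base 708,500 kr
  708,500 kr × 21% = 148,785 kr

215,143 kr > 148,785 kr, so the standard income tax governs.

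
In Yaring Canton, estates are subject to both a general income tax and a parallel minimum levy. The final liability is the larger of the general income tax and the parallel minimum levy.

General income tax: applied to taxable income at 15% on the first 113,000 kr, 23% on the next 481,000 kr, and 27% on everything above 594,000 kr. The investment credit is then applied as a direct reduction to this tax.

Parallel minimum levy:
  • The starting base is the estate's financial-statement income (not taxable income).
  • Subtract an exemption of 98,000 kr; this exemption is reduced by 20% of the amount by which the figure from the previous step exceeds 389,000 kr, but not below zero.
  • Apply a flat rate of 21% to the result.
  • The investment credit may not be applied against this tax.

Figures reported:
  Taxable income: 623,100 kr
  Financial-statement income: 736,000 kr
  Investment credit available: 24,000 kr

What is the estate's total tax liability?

148,554 kr

Parallel minimum levy:
  Base (financial-statement income): 736,000 kr
  Exemption: 98,000 kr − 20% × (736,000 kr − 389,000 kr) = 98,000 kr − 69,400 kr = 28,600 kr
  Base: 736,000 kr − 28,600 kr = 707,400 kr
  707,400 kr × 21% = 148,554 kr

General income tax:
  113,000 kr × 15% = 16,950 kr
  481,000 kr × 23% = 110,630 kr
  29,100 kr × 27% = 7,857 kr
  → 135,437 kr
  Less investment credit 24,000 kr → 111,437 kr

148,554 kr > 111,437 kr, so the parallel minimum levy is the binding amount.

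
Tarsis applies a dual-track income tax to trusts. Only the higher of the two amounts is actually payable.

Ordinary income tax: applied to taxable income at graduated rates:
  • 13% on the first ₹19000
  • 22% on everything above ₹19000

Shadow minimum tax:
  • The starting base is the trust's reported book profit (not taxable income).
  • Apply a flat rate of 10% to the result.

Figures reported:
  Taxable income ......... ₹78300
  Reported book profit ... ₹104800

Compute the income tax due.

₹15516

Ordinary income tax:
  ₹19000 × 13% = ₹2470
  ₹59300 × 22% = ₹13046
  → ₹15516

Shadow minimum tax:
  Base (reported book profit): ₹104800
  ₹104800 × 10% = ₹10480

₹15516 > ₹10480, so the ordinary income tax governs.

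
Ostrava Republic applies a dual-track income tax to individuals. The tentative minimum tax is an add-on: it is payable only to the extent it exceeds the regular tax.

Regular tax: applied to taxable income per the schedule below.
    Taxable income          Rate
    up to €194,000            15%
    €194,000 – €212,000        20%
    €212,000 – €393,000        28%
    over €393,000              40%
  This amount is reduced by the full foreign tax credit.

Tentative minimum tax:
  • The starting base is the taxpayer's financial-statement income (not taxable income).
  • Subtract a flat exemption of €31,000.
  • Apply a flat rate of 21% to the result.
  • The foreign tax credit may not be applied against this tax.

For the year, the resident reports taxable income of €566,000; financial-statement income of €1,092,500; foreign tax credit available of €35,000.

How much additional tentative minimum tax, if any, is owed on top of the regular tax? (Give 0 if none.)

€105,335

Tentative minimum tax:
  Base (financial-statement income): €1,092,500
  Less exemption €31,000 → base €1,061,500
  €1,061,500 × 21% = €222,915

Regular tax:
  €194,000 × 15% = €29,100
  €18,000 × 20% = €3,600
  €181,000 × 28% = €50,680
  €173,000 × 40% = €69,200
  → €152,580
  Less foreign tax credit €35,000 → €117,580

Excess of tentative minimum tax over regular tax: €222,915 − €117,580 = €105,335.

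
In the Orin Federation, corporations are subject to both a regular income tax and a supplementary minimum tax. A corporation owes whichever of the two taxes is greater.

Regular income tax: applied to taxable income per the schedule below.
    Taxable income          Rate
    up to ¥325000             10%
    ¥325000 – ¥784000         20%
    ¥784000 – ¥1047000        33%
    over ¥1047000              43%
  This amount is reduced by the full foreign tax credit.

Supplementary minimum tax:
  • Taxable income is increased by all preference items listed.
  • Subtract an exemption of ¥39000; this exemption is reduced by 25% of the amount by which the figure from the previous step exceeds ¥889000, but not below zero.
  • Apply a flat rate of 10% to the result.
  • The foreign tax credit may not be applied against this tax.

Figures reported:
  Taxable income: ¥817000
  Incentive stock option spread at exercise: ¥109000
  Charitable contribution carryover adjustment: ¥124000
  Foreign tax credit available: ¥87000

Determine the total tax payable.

¥105000

Supplementary minimum tax:
  Adjusted income: ¥817000 + ¥109000 + ¥124000 = ¥1050000
  Exemption: 25% × (¥1050000 − ¥889000) = ¥40250 ≥ ¥39000, so the exemption is fully phased out
  Base: ¥1050000 − ¥0 = ¥1050000
  ¥1050000 × 10% = ¥105000

Regular income tax:
  ¥325000 × 10% = ¥32500
  ¥459000 × 20% = ¥91800
  ¥33000 × 33% = ¥10890
  → ¥135190
  Less foreign tax credit ¥87000 → ¥48190

¥105000 > ¥48190, so the supplementary minimum tax is the binding amount.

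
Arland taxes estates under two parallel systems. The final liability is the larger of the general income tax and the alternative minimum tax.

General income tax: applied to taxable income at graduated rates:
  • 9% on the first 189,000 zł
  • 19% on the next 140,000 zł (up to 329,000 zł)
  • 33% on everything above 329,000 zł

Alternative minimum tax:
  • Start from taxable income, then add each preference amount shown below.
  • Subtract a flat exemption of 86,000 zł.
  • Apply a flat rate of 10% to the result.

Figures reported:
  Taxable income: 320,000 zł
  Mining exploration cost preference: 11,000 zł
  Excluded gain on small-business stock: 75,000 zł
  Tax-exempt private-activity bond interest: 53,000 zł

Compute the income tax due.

General income tax:
  189,000 zł × 9% = 17,010 zł
  131,000 zł × 19% = 24,890 zł
  → 41,900 zł

Alternative minimum tax:
  Adjusted income: 320,000 zł + 11,000 zł + 75,000 zł + 53,000 zł = 459,000 zł
  Less exemption 86,000 zł → base 373,000 zł
  373,000 zł × 10% = 37,300 zł

41,900 zł > 37,300 zł, so the general income tax governs.

41,900 zł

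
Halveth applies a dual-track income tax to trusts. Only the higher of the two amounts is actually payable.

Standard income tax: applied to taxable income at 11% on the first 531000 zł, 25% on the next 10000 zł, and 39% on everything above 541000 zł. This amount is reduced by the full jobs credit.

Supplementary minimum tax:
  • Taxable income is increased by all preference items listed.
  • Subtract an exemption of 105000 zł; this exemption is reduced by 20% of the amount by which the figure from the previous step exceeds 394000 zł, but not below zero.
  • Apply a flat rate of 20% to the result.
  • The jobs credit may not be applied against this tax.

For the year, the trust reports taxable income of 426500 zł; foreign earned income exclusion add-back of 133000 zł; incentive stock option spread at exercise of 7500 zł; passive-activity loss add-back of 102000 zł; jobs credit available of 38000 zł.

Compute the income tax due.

123800 zł

Standard income tax:
  426500 zł × 11% = 46915 zł
  Less jobs credit 38000 zł → 8915 zł

Supplementary minimum tax:
  Adjusted income: 426500 zł + 133000 zł + 7500 zł + 102000 zł = 669000 zł
  Exemption: 105000 zł − 20% × (669000 zł − 394000 zł) = 105000 zł − 55000 zł = 50000 zł
  Base: 669000 zł − 50000 zł = 619000 zł
  619000 zł × 20% = 123800 zł

123800 zł > 8915 zł, so the supplementary minimum tax is the binding amount.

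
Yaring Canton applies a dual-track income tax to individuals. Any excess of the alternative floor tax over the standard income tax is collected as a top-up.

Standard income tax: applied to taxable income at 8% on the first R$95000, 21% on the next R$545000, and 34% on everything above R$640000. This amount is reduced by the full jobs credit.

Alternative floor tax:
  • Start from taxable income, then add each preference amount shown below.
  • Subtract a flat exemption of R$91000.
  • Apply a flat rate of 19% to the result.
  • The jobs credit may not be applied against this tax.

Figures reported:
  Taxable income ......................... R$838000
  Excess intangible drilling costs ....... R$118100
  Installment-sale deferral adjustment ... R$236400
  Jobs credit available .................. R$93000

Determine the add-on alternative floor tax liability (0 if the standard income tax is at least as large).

R$112915

Standard income tax:
  R$95000 × 8% = R$7600
  R$545000 × 21% = R$114450
  R$198000 × 34% = R$67320
  → R$189370
  Less jobs credit R$93000 → R$96370

Alternative floor tax:
  Adjusted income: R$838000 + R$118100 + R$236400 = R$1192500
  Less exemption R$91000 → base R$1101500
  R$1101500 × 19% = R$209285

Excess of alternative floor tax over standard income tax: R$209285 − R$96370 = R$112915.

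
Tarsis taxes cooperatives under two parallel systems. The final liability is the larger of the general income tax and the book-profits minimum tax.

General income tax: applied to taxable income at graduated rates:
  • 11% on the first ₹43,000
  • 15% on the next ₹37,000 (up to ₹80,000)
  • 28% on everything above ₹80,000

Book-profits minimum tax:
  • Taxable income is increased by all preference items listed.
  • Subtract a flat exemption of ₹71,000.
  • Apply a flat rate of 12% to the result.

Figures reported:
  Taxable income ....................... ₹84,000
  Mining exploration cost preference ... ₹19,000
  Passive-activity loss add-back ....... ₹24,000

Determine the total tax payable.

₹11,400

Book-profits minimum tax:
  Adjusted income: ₹84,000 + ₹19,000 + ₹24,000 = ₹127,000
  Less exemption ₹71,000 → base ₹56,000
  ₹56,000 × 12% = ₹6,720

General income tax:
  ₹43,000 × 11% = ₹4,730
  ₹37,000 × 15% = ₹5,550
  ₹4,000 × 28% = ₹1,120
  → ₹11,400

₹11,400 > ₹6,720, so the general income tax governs.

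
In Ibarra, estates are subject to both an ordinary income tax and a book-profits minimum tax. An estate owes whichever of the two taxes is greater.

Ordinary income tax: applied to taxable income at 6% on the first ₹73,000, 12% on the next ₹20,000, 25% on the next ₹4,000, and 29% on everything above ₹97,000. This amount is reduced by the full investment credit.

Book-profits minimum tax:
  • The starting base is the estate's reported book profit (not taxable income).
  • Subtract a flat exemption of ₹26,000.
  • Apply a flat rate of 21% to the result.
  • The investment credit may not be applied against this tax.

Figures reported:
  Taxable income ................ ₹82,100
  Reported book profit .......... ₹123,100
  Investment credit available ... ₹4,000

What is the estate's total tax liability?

₹20,391

Book-profits minimum tax:
  Base (reported book profit): ₹123,100
  Less exemption ₹26,000 → base ₹97,100
  ₹97,100 × 21% = ₹20,391

Ordinary income tax:
  ₹73,000 × 6% = ₹4,380
  ₹9,100 × 12% = ₹1,092
  → ₹5,472
  Less investment credit ₹4,000 → ₹1,472

₹20,391 > ₹1,472, so the book-profits minimum tax is the binding amount.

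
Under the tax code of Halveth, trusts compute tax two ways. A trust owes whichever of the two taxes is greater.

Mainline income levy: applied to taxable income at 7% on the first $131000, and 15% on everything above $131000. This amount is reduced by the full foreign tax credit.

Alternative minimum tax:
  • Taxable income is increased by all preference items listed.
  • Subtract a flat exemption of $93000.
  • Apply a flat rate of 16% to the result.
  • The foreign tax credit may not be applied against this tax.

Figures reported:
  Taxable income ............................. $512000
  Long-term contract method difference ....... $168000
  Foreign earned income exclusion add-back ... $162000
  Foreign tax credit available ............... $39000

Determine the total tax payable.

$119840

Mainline income levy:
  $131000 × 7% = $9170
  $381000 × 15% = $57150
  → $66320
  Less foreign tax credit $39000 → $27320

Alternative minimum tax:
  Adjusted income: $512000 + $168000 + $162000 = $842000
  Less exemption $93000 → base $749000
  $749000 × 16% = $119840

$119840 > $27320, so the alternative minimum tax is the binding amount.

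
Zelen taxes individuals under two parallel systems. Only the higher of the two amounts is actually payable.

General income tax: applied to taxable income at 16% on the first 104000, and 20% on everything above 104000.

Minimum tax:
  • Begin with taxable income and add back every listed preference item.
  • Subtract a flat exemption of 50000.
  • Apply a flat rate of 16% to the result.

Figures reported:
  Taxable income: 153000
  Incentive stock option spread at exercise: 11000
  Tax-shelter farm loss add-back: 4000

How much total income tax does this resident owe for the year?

26440

Minimum tax:
  Adjusted income: 153000 + 11000 + 4000 = 168000
  Less exemption 50000 → base 118000
  118000 × 16% = 18880

General income tax:
  104000 × 16% = 16640
  49000 × 20% = 9800
  → 26440

26440 > 18880, so the general income tax governs.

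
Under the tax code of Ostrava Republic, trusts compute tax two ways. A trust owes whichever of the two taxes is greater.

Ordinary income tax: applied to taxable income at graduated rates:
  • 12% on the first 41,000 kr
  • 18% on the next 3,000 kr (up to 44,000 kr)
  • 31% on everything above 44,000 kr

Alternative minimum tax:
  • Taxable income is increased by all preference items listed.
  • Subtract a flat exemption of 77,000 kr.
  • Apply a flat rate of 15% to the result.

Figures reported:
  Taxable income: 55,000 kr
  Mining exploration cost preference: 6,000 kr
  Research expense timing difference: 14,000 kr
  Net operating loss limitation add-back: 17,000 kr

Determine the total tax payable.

8,870 kr

Ordinary income tax:
  41,000 kr × 12% = 4,920 kr
  3,000 kr × 18% = 540 kr
  11,000 kr × 31% = 3,410 kr
  → 8,870 kr

Alternative minimum tax:
  Adjusted income: 55,000 kr + 6,000 kr + 14,000 kr + 17,000 kr = 92,000 kr
  Less exemption 77,000 kr → base 15,000 kr
  15,000 kr × 15% = 2,250 kr

8,870 kr > 2,250 kr, so the ordinary income tax governs.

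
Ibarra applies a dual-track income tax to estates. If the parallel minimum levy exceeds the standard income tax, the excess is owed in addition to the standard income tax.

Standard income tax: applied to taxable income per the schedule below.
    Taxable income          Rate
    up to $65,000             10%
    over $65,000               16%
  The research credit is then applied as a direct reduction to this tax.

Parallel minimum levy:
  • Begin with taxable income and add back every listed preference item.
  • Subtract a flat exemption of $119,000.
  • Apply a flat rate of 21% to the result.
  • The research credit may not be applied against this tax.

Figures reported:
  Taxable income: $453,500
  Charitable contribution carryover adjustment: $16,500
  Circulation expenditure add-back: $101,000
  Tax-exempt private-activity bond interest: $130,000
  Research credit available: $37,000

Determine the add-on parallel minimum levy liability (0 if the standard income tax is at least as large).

$90,560

Standard income tax:
  $65,000 × 10% = $6,500
  $388,500 × 16% = $62,160
  → $68,660
  Less research credit $37,000 → $31,660

Parallel minimum levy:
  Adjusted income: $453,500 + $16,500 + $101,000 + $130,000 = $701,000
  Less exemption $119,000 → base $582,000
  $582,000 × 21% = $122,220

Excess of parallel minimum levy over standard income tax: $122,220 − $31,660 = $90,560.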